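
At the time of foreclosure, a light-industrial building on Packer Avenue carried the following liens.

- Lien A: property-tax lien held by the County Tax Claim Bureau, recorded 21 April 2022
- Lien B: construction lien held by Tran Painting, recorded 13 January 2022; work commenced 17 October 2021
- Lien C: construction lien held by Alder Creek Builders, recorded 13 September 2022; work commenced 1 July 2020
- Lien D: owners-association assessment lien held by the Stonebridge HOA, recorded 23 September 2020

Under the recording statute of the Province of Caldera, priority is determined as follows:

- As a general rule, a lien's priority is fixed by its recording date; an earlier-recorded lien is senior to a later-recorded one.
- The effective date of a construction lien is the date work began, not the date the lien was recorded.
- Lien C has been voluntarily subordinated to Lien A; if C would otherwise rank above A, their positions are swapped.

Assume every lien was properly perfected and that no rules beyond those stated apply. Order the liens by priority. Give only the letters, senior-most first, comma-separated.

Effective dates: B is treated as recorded 17 October 2021, the work-commencement date; C relates back to 1 July 2020 (work commenced).
By effective date, earliest first: C (1 July 2020), D (23 September 2020), B (17 October 2021), A (21 April 2022).
C would otherwise be senior to A, so under the subordination agreement C and A exchange positions.

A, D, B, C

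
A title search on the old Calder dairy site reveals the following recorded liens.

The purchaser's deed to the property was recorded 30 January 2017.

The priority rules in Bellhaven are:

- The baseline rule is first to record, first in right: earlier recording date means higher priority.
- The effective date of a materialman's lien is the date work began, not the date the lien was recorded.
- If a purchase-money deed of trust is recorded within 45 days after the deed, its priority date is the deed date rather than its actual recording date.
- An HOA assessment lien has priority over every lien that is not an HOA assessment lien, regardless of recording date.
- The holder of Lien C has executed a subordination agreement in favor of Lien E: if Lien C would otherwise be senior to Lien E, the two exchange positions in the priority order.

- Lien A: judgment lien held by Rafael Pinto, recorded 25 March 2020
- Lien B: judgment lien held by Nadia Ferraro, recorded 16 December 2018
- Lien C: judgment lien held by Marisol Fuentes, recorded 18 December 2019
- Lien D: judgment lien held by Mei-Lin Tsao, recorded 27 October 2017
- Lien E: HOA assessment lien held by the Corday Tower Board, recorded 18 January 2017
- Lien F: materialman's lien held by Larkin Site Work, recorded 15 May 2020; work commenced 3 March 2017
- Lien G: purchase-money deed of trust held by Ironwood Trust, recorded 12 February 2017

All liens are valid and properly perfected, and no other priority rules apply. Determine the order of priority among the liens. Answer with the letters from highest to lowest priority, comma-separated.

E, G, F, D, B, C, A

Adjusting effective dates: F is treated as recorded 3 March 2017, the work-commencement date; G's effective date is the deed date, 30 January 2017.
As an HOA assessment lien, E is senior to every other lien.
Ordering the rest by effective date: G (30 January 2017), F (3 March 2017), D (27 October 2017), B (16 December 2018), C (18 December 2019), A (25 March 2020).
C already ranks below E; the subordination has no effect.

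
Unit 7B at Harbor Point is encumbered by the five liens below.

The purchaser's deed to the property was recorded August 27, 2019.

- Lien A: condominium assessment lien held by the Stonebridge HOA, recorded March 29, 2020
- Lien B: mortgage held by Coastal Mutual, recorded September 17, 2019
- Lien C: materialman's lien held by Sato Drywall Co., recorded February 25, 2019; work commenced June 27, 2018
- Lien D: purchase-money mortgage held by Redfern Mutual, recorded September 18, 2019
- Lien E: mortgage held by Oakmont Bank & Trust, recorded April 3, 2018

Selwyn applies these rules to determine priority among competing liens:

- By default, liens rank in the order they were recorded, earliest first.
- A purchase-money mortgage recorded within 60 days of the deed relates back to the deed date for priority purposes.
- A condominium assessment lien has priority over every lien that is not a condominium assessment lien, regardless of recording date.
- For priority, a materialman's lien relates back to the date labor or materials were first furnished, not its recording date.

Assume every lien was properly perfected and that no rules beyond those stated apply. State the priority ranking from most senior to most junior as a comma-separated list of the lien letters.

Effective dates: C relates back to June 27, 2018 (work commenced); D was recorded within the 60-day window, so its effective date is the deed date August 27, 2019.
As a condominium assessment lien, A is senior to every other lien.
Among the remaining liens, by effective date: E (April 3, 2018), C (June 27, 2018), D (August 27, 2019), B (September 17, 2019).

A, E, C, D, B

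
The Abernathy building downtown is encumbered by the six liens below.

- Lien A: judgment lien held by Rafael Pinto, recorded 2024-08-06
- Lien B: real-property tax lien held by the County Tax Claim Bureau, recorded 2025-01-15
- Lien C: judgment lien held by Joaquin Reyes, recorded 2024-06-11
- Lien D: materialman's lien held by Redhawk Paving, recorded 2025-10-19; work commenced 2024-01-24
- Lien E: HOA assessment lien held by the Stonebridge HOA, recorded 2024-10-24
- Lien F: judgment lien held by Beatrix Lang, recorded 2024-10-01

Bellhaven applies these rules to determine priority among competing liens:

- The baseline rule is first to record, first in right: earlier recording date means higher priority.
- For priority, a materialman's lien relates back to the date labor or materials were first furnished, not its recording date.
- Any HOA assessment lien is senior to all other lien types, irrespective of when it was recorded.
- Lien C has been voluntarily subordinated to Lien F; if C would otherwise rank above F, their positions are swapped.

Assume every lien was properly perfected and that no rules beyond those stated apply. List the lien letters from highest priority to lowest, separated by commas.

Effective dates: D relates back to 2024-01-24 (work commenced).
As an HOA assessment lien, E is senior to every other lien.
Ordering the rest by effective date: D (2024-01-24), C (2024-06-11), A (2024-08-06), F (2024-10-01), B (2025-01-15).
Because C would otherwise rank above F, the subordination swaps them.

E, D, F, A, C, B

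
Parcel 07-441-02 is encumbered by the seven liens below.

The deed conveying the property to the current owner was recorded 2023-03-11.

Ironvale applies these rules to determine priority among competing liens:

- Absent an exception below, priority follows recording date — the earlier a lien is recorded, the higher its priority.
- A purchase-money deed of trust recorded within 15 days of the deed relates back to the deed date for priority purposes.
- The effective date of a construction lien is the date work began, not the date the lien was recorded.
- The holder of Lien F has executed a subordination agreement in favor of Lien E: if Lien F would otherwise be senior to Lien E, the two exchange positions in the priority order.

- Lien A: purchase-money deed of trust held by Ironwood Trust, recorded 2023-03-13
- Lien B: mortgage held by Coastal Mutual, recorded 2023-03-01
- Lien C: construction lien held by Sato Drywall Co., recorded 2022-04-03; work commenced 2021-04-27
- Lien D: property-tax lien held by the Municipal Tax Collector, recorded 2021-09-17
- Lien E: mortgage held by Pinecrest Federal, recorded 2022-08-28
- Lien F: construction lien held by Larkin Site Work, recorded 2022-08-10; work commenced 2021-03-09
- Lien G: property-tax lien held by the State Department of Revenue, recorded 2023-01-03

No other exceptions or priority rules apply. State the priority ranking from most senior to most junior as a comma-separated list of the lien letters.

Effective dates: A's effective date is the deed date, 2023-03-11; C relates back to 2021-04-27 (work commenced); F's effective date is 2021-03-09, when work began.
By effective date: F (2021-03-09), C (2021-04-27), D (2021-09-17), E (2022-08-28), G (2023-01-03), B (2023-03-01), A (2023-03-11).
Because F would otherwise rank above E, the subordination swaps them.

E, C, D, F, G, B, A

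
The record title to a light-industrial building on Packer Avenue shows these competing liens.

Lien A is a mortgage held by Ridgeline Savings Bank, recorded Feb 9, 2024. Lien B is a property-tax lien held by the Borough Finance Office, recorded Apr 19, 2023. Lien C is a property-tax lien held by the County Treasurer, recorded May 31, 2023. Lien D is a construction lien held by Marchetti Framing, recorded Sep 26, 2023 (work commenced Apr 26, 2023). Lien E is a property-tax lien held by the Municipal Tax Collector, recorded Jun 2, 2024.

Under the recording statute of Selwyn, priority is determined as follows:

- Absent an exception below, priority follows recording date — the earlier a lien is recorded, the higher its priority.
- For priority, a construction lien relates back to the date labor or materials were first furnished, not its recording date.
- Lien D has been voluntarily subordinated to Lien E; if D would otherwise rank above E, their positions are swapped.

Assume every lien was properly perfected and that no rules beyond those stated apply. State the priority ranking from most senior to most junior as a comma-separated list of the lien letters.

First, effective dates: D relates back to Apr 26, 2023 (work commenced).
Sorted by effective date: B (Apr 19, 2023), D (Apr 26, 2023), C (May 31, 2023), A (Feb 9, 2024), E (Jun 2, 2024).
The subordination applies — D was senior to E — so D and E swap.

B, E, C, A, D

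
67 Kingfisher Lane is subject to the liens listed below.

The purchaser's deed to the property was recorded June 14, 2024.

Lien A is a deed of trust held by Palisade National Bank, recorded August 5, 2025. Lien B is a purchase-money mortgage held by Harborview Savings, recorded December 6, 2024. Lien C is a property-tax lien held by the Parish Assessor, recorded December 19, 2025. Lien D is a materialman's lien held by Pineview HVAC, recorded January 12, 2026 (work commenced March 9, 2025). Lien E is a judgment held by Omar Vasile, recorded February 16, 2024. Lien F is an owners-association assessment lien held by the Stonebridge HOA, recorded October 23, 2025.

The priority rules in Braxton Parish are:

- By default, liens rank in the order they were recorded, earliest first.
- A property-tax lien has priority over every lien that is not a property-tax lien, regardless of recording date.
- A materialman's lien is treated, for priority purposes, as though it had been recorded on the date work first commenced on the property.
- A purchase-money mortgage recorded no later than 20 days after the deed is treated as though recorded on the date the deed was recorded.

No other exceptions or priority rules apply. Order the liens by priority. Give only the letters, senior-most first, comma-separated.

C, E, B, D, A, F

Adjusting effective dates: B missed the 20-day window (175 days after the deed), so its recording date stands; D relates back to March 9, 2025 (work commenced).
C, as a property-tax lien, has superpriority and ranks first.
Among the remaining liens, by effective date: E (February 16, 2024), B (December 6, 2024), D (March 9, 2025), A (August 5, 2025), F (October 23, 2025).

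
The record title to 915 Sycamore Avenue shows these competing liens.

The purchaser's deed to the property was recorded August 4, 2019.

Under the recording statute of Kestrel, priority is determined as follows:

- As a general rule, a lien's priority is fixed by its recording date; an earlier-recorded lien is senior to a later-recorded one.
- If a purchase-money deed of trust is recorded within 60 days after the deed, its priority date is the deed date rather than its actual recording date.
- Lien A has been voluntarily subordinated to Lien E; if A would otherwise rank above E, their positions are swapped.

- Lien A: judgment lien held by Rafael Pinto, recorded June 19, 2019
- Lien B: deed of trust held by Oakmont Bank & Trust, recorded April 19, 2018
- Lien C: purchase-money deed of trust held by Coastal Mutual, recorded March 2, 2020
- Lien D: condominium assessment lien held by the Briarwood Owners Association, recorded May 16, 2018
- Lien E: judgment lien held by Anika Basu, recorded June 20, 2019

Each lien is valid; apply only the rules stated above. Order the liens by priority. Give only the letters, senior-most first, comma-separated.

First, effective dates: C was recorded 211 days after the deed — beyond 60 days — so no relation-back applies.
By effective date: B (April 19, 2018), D (May 16, 2018), A (June 19, 2019), E (June 20, 2019), C (March 2, 2020).
The subordination applies — A was senior to E — so A and E swap.

B, D, E, A, C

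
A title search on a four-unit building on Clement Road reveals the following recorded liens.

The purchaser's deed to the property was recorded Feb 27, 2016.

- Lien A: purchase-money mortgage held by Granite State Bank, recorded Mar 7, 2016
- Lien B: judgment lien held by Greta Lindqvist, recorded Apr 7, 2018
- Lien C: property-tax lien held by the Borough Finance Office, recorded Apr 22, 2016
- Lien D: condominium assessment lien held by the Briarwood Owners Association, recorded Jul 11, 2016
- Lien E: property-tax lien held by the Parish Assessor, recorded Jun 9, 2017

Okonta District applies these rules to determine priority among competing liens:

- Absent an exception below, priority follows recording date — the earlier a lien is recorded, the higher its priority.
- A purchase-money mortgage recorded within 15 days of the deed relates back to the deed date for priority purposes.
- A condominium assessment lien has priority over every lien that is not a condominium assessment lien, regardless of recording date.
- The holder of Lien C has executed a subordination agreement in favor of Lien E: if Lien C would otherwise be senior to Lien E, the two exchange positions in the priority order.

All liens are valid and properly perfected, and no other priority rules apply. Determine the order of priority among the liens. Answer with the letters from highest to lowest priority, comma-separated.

Effective dates: A's effective date is the deed date, Feb 27, 2016.
D is a condominium assessment lien and takes priority over every other lien.
Ordering the rest by effective date: A (Feb 27, 2016), C (Apr 22, 2016), E (Jun 9, 2017), B (Apr 7, 2018).
C is senior to E before the subordination, so the two trade places.

D, A, E, C, B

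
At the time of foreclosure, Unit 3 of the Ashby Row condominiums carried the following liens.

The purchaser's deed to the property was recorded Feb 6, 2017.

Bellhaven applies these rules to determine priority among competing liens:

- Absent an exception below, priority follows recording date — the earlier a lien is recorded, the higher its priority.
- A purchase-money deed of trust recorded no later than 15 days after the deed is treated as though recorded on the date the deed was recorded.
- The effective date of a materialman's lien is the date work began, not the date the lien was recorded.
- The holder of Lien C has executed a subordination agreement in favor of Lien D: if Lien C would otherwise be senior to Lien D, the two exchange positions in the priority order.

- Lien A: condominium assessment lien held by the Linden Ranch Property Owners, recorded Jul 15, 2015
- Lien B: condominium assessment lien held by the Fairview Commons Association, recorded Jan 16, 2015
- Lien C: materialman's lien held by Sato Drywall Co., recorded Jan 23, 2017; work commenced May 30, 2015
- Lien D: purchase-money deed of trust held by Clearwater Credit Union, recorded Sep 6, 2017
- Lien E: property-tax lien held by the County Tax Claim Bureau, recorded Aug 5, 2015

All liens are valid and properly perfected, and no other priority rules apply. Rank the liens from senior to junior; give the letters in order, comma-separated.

Adjusting effective dates: C relates back to May 30, 2015 (work commenced); D missed the 15-day window (212 days after the deed), so its recording date stands.
Sorted by effective date: B (Jan 16, 2015), C (May 30, 2015), A (Jul 15, 2015), E (Aug 5, 2015), D (Sep 6, 2017).
C would otherwise be senior to D, so under the subordination agreement C and D exchange positions.

B, D, A, E, C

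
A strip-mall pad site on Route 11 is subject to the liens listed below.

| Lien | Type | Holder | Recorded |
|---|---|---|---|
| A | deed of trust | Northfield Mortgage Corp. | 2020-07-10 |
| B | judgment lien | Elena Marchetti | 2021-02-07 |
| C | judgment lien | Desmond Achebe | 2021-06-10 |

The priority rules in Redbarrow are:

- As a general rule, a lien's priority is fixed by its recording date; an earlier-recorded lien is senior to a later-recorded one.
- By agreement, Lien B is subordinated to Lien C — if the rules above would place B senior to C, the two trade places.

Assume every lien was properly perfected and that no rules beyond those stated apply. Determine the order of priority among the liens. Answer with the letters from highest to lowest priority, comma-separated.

A, C, B

Ordering by effective date: A (2020-07-10), B (2021-02-07), C (2021-06-10).
The subordination applies — B was senior to C — so B and C swap.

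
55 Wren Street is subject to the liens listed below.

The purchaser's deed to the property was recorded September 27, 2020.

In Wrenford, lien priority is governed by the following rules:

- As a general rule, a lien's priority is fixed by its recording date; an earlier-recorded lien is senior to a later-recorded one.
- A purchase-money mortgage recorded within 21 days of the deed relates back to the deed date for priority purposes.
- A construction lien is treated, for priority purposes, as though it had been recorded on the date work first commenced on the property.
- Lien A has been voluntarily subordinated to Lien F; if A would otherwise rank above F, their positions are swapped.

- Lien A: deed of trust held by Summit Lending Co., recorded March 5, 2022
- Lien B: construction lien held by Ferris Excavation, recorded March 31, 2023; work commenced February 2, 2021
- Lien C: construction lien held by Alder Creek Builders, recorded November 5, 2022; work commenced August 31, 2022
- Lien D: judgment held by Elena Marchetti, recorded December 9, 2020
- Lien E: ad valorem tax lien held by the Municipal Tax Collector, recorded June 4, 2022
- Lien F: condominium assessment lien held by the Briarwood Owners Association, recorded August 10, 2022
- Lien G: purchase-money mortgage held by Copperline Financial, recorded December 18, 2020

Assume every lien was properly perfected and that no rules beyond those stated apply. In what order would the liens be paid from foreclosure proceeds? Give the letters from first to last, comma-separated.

D, G, B, F, E, A, C

First, effective dates: B's effective date is February 2, 2021, when work began; C relates back to August 31, 2022 (work commenced); G missed the 21-day window (82 days after the deed), so its recording date stands.
Sorted by effective date: D (December 9, 2020), G (December 18, 2020), B (February 2, 2021), A (March 5, 2022), E (June 4, 2022), F (August 10, 2022), C (August 31, 2022).
A would otherwise be senior to F, so under the subordination agreement A and F exchange positions.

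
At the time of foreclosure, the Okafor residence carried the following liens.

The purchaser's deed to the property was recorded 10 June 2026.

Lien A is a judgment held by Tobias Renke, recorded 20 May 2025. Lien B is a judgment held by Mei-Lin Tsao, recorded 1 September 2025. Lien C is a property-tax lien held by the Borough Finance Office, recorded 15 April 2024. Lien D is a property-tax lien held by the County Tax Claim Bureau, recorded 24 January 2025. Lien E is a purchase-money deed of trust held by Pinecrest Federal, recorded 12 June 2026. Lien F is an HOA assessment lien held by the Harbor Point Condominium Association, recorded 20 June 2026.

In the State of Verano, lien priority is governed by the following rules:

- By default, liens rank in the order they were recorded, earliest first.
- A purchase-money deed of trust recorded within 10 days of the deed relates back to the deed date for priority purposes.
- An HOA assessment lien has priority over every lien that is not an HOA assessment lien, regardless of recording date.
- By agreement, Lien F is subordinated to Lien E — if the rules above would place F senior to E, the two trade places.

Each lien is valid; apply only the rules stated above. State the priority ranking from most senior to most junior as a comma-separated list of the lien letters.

First, effective dates: E's effective date is the deed date, 10 June 2026.
F is an HOA assessment lien and takes priority over every other lien.
Remaining liens by effective date: C (15 April 2024), D (24 January 2025), A (20 May 2025), B (1 September 2025), E (10 June 2026).
F would otherwise be senior to E, so under the subordination agreement F and E exchange positions.

E, C, D, A, B, F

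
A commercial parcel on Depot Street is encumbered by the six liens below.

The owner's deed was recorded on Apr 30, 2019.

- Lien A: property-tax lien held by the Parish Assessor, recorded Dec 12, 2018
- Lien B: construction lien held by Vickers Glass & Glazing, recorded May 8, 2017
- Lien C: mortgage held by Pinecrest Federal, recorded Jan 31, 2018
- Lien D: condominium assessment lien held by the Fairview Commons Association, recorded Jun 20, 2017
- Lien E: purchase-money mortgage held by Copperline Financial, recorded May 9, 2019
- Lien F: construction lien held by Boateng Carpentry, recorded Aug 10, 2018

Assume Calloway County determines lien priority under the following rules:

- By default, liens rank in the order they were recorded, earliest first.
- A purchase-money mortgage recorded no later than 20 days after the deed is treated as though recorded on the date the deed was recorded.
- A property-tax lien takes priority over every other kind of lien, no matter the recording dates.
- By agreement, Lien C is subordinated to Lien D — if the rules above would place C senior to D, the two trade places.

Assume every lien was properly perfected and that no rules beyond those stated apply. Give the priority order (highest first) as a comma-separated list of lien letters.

First, effective dates: E's effective date is the deed date, Apr 30, 2019.
As a property-tax lien, A is senior to every other lien.
Among the remaining liens, by effective date: B (May 8, 2017), D (Jun 20, 2017), C (Jan 31, 2018), F (Aug 10, 2018), E (Apr 30, 2019).
C already ranks below D; the subordination has no effect.

A, B, D, C, F, E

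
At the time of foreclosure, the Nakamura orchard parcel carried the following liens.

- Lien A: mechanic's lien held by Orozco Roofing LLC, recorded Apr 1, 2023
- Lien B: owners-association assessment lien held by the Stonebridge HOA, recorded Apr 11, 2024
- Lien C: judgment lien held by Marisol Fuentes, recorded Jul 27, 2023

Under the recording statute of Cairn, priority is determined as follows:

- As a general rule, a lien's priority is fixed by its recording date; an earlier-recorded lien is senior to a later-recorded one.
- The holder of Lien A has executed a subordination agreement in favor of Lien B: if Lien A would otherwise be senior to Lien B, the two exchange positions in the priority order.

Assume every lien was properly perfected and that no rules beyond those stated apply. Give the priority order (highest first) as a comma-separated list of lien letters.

B, C, A

Ordering by effective date: A (Apr 1, 2023), C (Jul 27, 2023), B (Apr 11, 2024).
Because A would otherwise rank above B, the subordination swaps them.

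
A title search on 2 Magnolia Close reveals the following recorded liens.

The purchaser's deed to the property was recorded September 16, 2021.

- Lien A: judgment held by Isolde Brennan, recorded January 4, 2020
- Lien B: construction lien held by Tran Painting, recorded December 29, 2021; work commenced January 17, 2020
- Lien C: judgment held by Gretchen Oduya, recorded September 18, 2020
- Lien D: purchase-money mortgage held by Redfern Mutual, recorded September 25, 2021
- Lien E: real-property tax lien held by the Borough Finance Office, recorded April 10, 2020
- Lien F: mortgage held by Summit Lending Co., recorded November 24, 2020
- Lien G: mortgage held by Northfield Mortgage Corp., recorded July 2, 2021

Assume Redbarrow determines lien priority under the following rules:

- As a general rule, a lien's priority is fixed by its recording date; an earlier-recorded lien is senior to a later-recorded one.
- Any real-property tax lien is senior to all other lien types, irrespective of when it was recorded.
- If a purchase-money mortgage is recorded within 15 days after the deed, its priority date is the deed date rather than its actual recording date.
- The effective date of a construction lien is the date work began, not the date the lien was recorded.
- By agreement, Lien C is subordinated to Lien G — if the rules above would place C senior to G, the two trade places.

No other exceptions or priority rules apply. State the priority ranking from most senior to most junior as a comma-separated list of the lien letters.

E, A, B, G, F, C, D

First, effective dates: B is treated as recorded January 17, 2020, the work-commencement date; D's effective date is the deed date, September 16, 2021.
E, as a real-property tax lien, has superpriority and ranks first.
Among the remaining liens, by effective date: A (January 4, 2020), B (January 17, 2020), C (September 18, 2020), F (November 24, 2020), G (July 2, 2021), D (September 16, 2021).
C would otherwise be senior to G, so under the subordination agreement C and G exchange positions.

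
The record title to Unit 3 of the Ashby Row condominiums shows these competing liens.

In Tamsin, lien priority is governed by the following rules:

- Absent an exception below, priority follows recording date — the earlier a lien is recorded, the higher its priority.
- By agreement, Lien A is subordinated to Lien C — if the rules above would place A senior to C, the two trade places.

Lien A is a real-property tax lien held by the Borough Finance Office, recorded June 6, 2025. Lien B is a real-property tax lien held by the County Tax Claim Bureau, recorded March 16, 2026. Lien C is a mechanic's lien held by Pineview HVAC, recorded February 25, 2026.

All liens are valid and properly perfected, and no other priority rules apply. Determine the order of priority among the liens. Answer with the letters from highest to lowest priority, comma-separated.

C, A, B

Ordering by effective date: A (June 6, 2025), C (February 25, 2026), B (March 16, 2026).
A is senior to C before the subordination, so the two trade places.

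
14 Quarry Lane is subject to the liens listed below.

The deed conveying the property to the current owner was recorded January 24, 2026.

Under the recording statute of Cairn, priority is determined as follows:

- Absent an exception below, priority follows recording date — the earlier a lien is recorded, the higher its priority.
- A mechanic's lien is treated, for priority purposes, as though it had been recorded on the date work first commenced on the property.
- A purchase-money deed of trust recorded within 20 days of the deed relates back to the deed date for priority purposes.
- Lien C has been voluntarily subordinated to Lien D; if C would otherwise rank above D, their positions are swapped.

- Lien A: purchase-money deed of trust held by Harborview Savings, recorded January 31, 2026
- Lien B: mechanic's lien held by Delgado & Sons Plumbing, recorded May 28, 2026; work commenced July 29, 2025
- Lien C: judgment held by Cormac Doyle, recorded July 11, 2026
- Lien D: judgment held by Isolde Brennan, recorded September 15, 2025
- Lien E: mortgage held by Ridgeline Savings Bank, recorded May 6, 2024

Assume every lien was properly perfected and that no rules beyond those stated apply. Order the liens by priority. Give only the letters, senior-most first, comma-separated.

E, B, D, A, C

First, effective dates: A was recorded within the 20-day window, so its effective date is the deed date January 24, 2026; B is treated as recorded July 29, 2025, the work-commencement date.
Ordering by effective date: E (May 6, 2024), B (July 29, 2025), D (September 15, 2025), A (January 24, 2026), C (July 11, 2026).
C already ranks below D; the subordination has no effect.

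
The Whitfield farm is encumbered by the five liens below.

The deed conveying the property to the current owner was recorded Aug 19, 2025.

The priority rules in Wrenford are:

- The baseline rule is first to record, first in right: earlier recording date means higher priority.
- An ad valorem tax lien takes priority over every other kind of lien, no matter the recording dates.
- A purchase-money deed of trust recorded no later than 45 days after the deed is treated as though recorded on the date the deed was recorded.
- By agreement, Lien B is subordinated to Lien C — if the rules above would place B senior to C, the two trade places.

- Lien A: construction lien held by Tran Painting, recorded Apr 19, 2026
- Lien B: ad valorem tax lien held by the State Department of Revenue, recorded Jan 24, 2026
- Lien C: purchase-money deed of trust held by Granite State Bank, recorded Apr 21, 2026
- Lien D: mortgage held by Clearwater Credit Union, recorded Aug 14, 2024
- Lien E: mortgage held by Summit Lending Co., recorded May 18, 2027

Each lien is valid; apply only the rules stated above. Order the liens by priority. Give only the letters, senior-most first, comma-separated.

Effective dates after the stated exceptions: C missed the 45-day window (245 days after the deed), so its recording date stands.
B, as an ad valorem tax lien, has superpriority and ranks first.
The other liens, earliest effective date first: D (Aug 14, 2024), A (Apr 19, 2026), C (Apr 21, 2026), E (May 18, 2027).
B is senior to C before the subordination, so the two trade places.

C, D, A, B, E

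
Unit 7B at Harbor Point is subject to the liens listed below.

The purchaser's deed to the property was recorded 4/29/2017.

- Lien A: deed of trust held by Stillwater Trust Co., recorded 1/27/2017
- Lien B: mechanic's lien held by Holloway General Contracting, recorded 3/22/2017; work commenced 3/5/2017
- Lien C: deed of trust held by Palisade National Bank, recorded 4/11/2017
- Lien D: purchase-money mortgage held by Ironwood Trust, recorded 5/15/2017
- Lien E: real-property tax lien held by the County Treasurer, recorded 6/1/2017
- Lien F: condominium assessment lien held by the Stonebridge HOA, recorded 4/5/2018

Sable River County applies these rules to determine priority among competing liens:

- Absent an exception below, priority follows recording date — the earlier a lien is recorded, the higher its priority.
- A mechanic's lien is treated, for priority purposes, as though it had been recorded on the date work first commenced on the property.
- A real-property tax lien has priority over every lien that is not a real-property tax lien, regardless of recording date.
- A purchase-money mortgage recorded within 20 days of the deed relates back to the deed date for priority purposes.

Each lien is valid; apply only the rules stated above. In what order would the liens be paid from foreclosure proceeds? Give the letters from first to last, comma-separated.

E, A, B, C, D, F

First, effective dates: B relates back to 3/5/2017 (work commenced); D relates back to the deed date 4/29/2017.
E, as a real-property tax lien, has superpriority and ranks first.
Ordering the rest by effective date: A (1/27/2017), B (3/5/2017), C (4/11/2017), D (4/29/2017), F (4/5/2018).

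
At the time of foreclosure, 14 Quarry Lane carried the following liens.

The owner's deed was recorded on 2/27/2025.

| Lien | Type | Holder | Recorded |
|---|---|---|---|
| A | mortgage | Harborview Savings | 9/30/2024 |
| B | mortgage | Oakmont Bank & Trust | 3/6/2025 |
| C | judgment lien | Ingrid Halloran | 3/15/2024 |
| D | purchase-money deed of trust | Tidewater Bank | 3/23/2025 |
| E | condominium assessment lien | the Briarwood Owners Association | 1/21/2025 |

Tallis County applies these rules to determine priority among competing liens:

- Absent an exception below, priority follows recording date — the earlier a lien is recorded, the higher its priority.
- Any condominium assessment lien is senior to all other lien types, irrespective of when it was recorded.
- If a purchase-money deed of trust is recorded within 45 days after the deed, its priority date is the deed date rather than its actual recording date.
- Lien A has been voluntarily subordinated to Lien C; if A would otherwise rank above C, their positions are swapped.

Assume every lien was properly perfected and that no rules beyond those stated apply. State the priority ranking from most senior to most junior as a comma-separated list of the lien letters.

Effective dates: D's effective date is the deed date, 2/27/2025.
E, as a condominium assessment lien, has superpriority and ranks first.
The other liens, earliest effective date first: C (3/15/2024), A (9/30/2024), D (2/27/2025), B (3/6/2025).
A already ranks below C; the subordination has no effect.

E, C, A, D, B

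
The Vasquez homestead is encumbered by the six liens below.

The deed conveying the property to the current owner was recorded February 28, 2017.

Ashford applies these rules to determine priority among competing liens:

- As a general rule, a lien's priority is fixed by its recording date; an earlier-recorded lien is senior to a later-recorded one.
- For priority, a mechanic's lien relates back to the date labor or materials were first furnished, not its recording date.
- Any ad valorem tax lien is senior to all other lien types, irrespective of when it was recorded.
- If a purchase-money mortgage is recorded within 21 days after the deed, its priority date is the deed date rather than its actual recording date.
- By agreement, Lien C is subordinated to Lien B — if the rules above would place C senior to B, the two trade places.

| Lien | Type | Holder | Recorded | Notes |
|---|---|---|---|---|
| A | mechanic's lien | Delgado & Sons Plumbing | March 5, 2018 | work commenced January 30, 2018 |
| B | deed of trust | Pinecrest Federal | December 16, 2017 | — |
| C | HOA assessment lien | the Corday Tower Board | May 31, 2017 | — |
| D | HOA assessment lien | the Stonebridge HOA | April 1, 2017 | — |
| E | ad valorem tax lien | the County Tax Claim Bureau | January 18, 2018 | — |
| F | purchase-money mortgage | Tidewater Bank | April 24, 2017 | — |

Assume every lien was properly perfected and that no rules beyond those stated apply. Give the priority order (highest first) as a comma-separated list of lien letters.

E, D, F, B, C, A

Effective dates: A relates back to January 30, 2018 (work commenced); F was recorded 55 days after the deed, outside the 21-day window, so it keeps its recording date.
As an ad valorem tax lien, E is senior to every other lien.
Among the remaining liens, by effective date: D (April 1, 2017), F (April 24, 2017), C (May 31, 2017), B (December 16, 2017), A (January 30, 2018).
C is senior to B before the subordination, so the two trade places.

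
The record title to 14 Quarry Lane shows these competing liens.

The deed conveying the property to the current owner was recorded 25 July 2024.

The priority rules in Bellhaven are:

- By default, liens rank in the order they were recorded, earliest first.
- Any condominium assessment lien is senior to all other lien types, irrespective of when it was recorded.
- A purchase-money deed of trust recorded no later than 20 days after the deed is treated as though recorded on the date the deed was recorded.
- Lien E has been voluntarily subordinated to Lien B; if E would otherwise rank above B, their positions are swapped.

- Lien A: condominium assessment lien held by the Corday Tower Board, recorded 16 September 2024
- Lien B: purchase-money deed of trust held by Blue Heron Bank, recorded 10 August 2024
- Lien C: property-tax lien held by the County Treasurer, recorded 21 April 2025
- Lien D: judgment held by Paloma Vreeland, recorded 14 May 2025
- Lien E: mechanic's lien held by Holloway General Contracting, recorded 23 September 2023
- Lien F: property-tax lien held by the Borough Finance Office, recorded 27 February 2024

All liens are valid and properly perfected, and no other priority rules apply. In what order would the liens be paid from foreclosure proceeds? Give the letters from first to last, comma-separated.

A, B, F, E, C, D

Adjusting effective dates: B's effective date is the deed date, 25 July 2024.
As a condominium assessment lien, A is senior to every other lien.
Remaining liens by effective date: E (23 September 2023), F (27 February 2024), B (25 July 2024), C (21 April 2025), D (14 May 2025).
E would otherwise be senior to B, so under the subordination agreement E and B exchange positions.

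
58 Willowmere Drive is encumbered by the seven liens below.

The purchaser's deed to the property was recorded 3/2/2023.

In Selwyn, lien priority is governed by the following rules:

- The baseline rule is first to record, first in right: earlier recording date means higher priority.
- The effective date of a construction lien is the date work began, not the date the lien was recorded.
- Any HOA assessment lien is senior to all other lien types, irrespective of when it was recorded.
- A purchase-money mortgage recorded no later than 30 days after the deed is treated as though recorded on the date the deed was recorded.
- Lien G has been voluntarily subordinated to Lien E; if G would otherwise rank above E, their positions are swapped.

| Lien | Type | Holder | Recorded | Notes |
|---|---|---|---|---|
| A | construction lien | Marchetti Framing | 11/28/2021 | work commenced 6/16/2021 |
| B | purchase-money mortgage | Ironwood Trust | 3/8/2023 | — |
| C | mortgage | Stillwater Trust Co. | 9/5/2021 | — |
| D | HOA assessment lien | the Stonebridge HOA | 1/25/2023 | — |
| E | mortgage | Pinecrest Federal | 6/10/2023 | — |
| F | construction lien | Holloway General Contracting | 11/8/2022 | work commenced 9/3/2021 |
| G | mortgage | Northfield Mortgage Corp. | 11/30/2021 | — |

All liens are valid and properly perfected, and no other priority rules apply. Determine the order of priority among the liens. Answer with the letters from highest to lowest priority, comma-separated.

Effective dates: A is treated as recorded 6/16/2021, the work-commencement date; B was recorded within the 30-day window, so its effective date is the deed date 3/2/2023; F's effective date is 9/3/2021, when work began.
D is an HOA assessment lien, so it outranks all other liens regardless of date.
Among the remaining liens, by effective date: A (6/16/2021), F (9/3/2021), C (9/5/2021), G (11/30/2021), B (3/2/2023), E (6/10/2023).
G is senior to E before the subordination, so the two trade places.

D, A, F, C, E, B, G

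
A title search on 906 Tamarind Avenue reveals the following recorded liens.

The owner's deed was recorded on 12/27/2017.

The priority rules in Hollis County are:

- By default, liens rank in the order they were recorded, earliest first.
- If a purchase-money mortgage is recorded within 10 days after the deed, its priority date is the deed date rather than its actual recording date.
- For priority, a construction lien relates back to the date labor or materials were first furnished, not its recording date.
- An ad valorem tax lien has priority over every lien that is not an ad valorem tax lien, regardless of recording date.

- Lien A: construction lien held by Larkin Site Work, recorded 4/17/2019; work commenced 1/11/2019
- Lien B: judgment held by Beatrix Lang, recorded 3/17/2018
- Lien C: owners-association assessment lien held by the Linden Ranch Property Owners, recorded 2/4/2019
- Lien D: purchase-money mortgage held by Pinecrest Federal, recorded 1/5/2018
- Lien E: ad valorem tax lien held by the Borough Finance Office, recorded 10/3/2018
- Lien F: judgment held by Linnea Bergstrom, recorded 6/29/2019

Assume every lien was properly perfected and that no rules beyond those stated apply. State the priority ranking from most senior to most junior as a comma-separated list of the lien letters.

E, D, B, A, C, F

Adjusting effective dates: A's effective date is 1/11/2019, when work began; D was recorded within the 10-day window, so its effective date is the deed date 12/27/2017.
E is an ad valorem tax lien and takes priority over every other lien.
The other liens, earliest effective date first: D (12/27/2017), B (3/17/2018), A (1/11/2019), C (2/4/2019), F (6/29/2019).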